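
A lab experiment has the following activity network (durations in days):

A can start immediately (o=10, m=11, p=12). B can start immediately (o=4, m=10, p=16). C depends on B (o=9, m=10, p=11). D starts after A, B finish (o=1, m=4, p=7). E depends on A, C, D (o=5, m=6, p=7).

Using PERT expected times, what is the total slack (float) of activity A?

5 days

te_A = (10 + 4·11 + 12)/6 = 66/6 = 11
te_B = (4 + 4·10 + 16)/6 = 60/6 = 10
te_C = (9 + 4·10 + 11)/6 = 60/6 = 10
te_D = (1 + 4·4 + 7)/6 = 24/6 = 4
te_E = (5 + 4·6 + 7)/6 = 36/6 = 6

Forward pass:
ES_A = 0; EF_A = 11
ES_B = 0; EF_B = 10
ES_C = 10; EF_C = 10+10 = 20
ES_D = max(EF_A=11, EF_B=10) = 11; EF_D = 11+4 = 15
ES_E = max(EF_A=11, EF_C=20, EF_D=15) = 20; EF_E = 20+6 = 26
Expected project duration μ = 26 days. Critical path: B → C → E.

Backward pass:
LF_E = 26; LS_E = 26−6 = 20
LF_D = LS_E = 20; LS_D = 20−4 = 16
LF_C = LS_E = 20; LS_C = 20−10 = 10
LF_B = min(LS_C=10, LS_D=16) = 10; LS_B = 10−10 = 0
LF_A = min(LS_D=16, LS_E=20) = 16; LS_A = 16−11 = 5
Slack_A = LS_A − ES_A = 5 − 0 = 5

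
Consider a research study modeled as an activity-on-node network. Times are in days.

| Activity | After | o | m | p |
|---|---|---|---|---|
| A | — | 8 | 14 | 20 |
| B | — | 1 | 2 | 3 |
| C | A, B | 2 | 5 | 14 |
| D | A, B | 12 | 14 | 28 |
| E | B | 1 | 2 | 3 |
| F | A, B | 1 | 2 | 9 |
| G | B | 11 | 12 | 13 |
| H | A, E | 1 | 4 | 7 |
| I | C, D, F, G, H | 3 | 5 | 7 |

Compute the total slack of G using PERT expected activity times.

16 days

te_A = (8 + 4·14 + 20)/6 = 84/6 = 14
te_B = (1 + 4·2 + 3)/6 = 12/6 = 2
te_C = (2 + 4·5 + 14)/6 = 36/6 = 6
te_D = (12 + 4·14 + 28)/6 = 96/6 = 16
te_E = (1 + 4·2 + 3)/6 = 12/6 = 2
te_F = (1 + 4·2 + 9)/6 = 18/6 = 3
te_G = (11 + 4·12 + 13)/6 = 72/6 = 12
te_H = (1 + 4·4 + 7)/6 = 24/6 = 4
te_I = (3 + 4·5 + 7)/6 = 30/6 = 5

Forward pass:
ES_A = 0; EF_A = 14
ES_B = 0; EF_B = 2
ES_C = max(EF_A=14, EF_B=2) = 14; EF_C = 14+6 = 20
ES_D = max(EF_A=14, EF_B=2) = 14; EF_D = 14+16 = 30
ES_E = 2; EF_E = 2+2 = 4
ES_F = max(EF_A=14, EF_B=2) = 14; EF_F = 14+3 = 17
ES_G = 2; EF_G = 2+12 = 14
ES_H = max(EF_A=14, EF_E=4) = 14; EF_H = 14+4 = 18
ES_I = max(EF_C=20, EF_D=30, EF_F=17, EF_G=14, EF_H=18) = 30; EF_I = 30+5 = 35
Expected project duration μ = 35 days. Critical path: A → D → I.

Backward pass:
LF_I = 35; LS_I = 35−5 = 30
LF_H = LS_I = 30; LS_H = 30−4 = 26
LF_G = LS_I = 30; LS_G = 30−12 = 18
LF_F = LS_I = 30; LS_F = 30−3 = 27
LF_E = LS_H = 26; LS_E = 26−2 = 24
LF_D = LS_I = 30; LS_D = 30−16 = 14
LF_C = LS_I = 30; LS_C = 30−6 = 24
LF_B = min(LS_C=24, LS_D=14, LS_E=24, LS_F=27, LS_G=18) = 14; LS_B = 14−2 = 12
LF_A = min(LS_C=24, LS_D=14, LS_F=27, LS_H=26) = 14; LS_A = 14−14 = 0
Slack_G = LS_G − ES_G = 18 − 2 = 16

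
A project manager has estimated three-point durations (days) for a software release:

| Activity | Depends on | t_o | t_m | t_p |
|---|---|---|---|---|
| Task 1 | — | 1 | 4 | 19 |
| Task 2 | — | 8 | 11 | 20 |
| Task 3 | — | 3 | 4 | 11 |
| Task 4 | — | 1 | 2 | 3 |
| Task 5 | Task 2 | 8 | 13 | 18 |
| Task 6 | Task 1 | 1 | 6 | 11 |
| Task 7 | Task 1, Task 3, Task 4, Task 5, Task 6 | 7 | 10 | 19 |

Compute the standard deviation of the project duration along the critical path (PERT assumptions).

3.28 days

te_Task 1 = (1 + 4·4 + 19)/6 = 36/6 = 6; σ²_Task 1 = ((19−1)/6)² = 9.000
te_Task 2 = (8 + 4·11 + 20)/6 = 72/6 = 12; σ²_Task 2 = ((20−8)/6)² = 4.000
te_Task 3 = (3 + 4·4 + 11)/6 = 30/6 = 5; σ²_Task 3 = ((11−3)/6)² = 1.778
te_Task 4 = (1 + 4·2 + 3)/6 = 12/6 = 2; σ²_Task 4 = ((3−1)/6)² = 0.111
te_Task 5 = (8 + 4·13 + 18)/6 = 78/6 = 13; σ²_Task 5 = ((18−8)/6)² = 2.778
te_Task 6 = (1 + 4·6 + 11)/6 = 36/6 = 6; σ²_Task 6 = ((11−1)/6)² = 2.778
te_Task 7 = (7 + 4·10 + 19)/6 = 66/6 = 11; σ²_Task 7 = ((19−7)/6)² = 4.000

Forward pass:
ES_Task 1 = 0; EF_Task 1 = 6
ES_Task 2 = 0; EF_Task 2 = 12
ES_Task 3 = 0; EF_Task 3 = 5
ES_Task 4 = 0; EF_Task 4 = 2
ES_Task 5 = 12; EF_Task 5 = 12+13 = 25
ES_Task 6 = 6; EF_Task 6 = 6+6 = 12
ES_Task 7 = max(EF_Task 1=6, EF_Task 3=5, EF_Task 4=2, EF_Task 5=25, EF_Task 6=12) = 25; EF_Task 7 = 25+11 = 36
Expected project duration μ = 36 days. Critical path: Task 2 → Task 5 → Task 7.

Variance along critical path = 4.000 + 2.778 + 4.000 = 10.778
σ = √10.778 = 3.283 days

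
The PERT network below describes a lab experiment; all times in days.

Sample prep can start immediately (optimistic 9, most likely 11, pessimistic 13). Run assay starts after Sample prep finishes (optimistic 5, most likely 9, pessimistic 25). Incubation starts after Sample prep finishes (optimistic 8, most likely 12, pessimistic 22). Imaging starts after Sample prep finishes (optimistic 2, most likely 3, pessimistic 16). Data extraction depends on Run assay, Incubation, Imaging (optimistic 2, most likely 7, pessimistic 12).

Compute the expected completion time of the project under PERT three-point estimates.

te_Sample prep = (9 + 4·11 + 13)/6 = 66/6 = 11
te_Run assay = (5 + 4·9 + 25)/6 = 66/6 = 11
te_Incubation = (8 + 4·12 + 22)/6 = 78/6 = 13
te_Imaging = (2 + 4·3 + 16)/6 = 30/6 = 5
te_Data extraction = (2 + 4·7 + 12)/6 = 42/6 = 7

Forward pass:
ES_Sample prep = 0; EF_Sample prep = 11
ES_Run assay = 11; EF_Run assay = 11+11 = 22
ES_Incubation = 11; EF_Incubation = 11+13 = 24
ES_Imaging = 11; EF_Imaging = 11+5 = 16
ES_Data extraction = max(EF_Run assay=22, EF_Incubation=24, EF_Imaging=16) = 24; EF_Data extraction = 24+7 = 31
Expected project duration μ = 31 days. Critical path: Sample prep → Incubation → Data extraction.

31 days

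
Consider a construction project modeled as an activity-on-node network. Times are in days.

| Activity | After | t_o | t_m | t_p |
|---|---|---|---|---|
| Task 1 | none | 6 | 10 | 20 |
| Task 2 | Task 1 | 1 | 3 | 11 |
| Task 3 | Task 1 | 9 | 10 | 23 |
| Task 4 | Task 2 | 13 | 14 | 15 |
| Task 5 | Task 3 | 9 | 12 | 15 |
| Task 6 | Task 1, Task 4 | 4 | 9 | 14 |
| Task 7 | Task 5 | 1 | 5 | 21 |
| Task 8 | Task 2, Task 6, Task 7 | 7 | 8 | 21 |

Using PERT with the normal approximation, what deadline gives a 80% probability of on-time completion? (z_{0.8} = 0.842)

56.5 days

te_Task 1 = (6 + 4·10 + 20)/6 = 66/6 = 11; σ²_Task 1 = ((20−6)/6)² = 5.444
te_Task 2 = (1 + 4·3 + 11)/6 = 24/6 = 4; σ²_Task 2 = ((11−1)/6)² = 2.778
te_Task 3 = (9 + 4·10 + 23)/6 = 72/6 = 12; σ²_Task 3 = ((23−9)/6)² = 5.444
te_Task 4 = (13 + 4·14 + 15)/6 = 84/6 = 14; σ²_Task 4 = ((15−13)/6)² = 0.111
te_Task 5 = (9 + 4·12 + 15)/6 = 72/6 = 12; σ²_Task 5 = ((15−9)/6)² = 1.000
te_Task 6 = (4 + 4·9 + 14)/6 = 54/6 = 9; σ²_Task 6 = ((14−4)/6)² = 2.778
te_Task 7 = (1 + 4·5 + 21)/6 = 42/6 = 7; σ²_Task 7 = ((21−1)/6)² = 11.111
te_Task 8 = (7 + 4·8 + 21)/6 = 60/6 = 10; σ²_Task 8 = ((21−7)/6)² = 5.444

Forward pass:
ES_Task 1 = 0; EF_Task 1 = 11
ES_Task 2 = 11; EF_Task 2 = 11+4 = 15
ES_Task 3 = 11; EF_Task 3 = 11+12 = 23
ES_Task 4 = 15; EF_Task 4 = 15+14 = 29
ES_Task 5 = 23; EF_Task 5 = 23+12 = 35
ES_Task 6 = max(EF_Task 1=11, EF_Task 4=29) = 29; EF_Task 6 = 29+9 = 38
ES_Task 7 = 35; EF_Task 7 = 35+7 = 42
ES_Task 8 = max(EF_Task 2=15, EF_Task 6=38, EF_Task 7=42) = 42; EF_Task 8 = 42+10 = 52
Expected project duration μ = 52 days. Critical path: Task 1 → Task 3 → Task 5 → Task 7 → Task 8.

Variance along critical path = 5.444 + 5.444 + 1.000 + 11.111 + 5.444 = 28.444; σ = 5.333 days.
D = μ + z·σ = 52 + 0.842·5.333 = 56.5 days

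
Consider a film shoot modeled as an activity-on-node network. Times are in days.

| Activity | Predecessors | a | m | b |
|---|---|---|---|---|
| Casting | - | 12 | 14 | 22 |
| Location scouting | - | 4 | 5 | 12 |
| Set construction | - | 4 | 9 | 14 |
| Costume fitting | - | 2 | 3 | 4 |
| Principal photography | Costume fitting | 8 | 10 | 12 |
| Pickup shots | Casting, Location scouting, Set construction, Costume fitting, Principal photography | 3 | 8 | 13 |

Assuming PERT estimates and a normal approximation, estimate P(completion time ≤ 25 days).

0.802

te_Casting = (12 + 4·14 + 22)/6 = 90/6 = 15; σ²_Casting = ((22−12)/6)² = 2.778
te_Location scouting = (4 + 4·5 + 12)/6 = 36/6 = 6; σ²_Location scouting = ((12−4)/6)² = 1.778
te_Set construction = (4 + 4·9 + 14)/6 = 54/6 = 9; σ²_Set construction = ((14−4)/6)² = 2.778
te_Costume fitting = (2 + 4·3 + 4)/6 = 18/6 = 3; σ²_Costume fitting = ((4−2)/6)² = 0.111
te_Principal photography = (8 + 4·10 + 12)/6 = 60/6 = 10; σ²_Principal photography = ((12−8)/6)² = 0.444
te_Pickup shots = (3 + 4·8 + 13)/6 = 48/6 = 8; σ²_Pickup shots = ((13−3)/6)² = 2.778

Forward pass:
ES_Casting = 0; EF_Casting = 15
ES_Location scouting = 0; EF_Location scouting = 6
ES_Set construction = 0; EF_Set construction = 9
ES_Costume fitting = 0; EF_Costume fitting = 3
ES_Principal photography = 3; EF_Principal photography = 3+10 = 13
ES_Pickup shots = max(EF_Casting=15, EF_Location scouting=6, EF_Set construction=9, EF_Costume fitting=3, EF_Principal photography=13) = 15; EF_Pickup shots = 15+8 = 23
Expected project duration μ = 23 days. Critical path: Casting → Pickup shots.

Variance along critical path = 2.778 + 2.778 = 5.556; σ = √5.556 = 2.357 days.
Z = (25 − 23) / 2.357 = 0.849
P(T ≤ 25) = Φ(0.849) ≈ 0.802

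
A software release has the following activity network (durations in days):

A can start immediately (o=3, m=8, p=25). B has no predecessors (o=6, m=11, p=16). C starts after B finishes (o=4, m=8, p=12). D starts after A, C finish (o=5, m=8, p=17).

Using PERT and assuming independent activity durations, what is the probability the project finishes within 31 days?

0.847

te_A = (3 + 4·8 + 25)/6 = 60/6 = 10; σ²_A = ((25−3)/6)² = 13.444
te_B = (6 + 4·11 + 16)/6 = 66/6 = 11; σ²_B = ((16−6)/6)² = 2.778
te_C = (4 + 4·8 + 12)/6 = 48/6 = 8; σ²_C = ((12−4)/6)² = 1.778
te_D = (5 + 4·8 + 17)/6 = 54/6 = 9; σ²_D = ((17−5)/6)² = 4.000

Forward pass:
ES_A = 0; EF_A = 10
ES_B = 0; EF_B = 11
ES_C = 11; EF_C = 11+8 = 19
ES_D = max(EF_A=10, EF_C=19) = 19; EF_D = 19+9 = 28
Expected project duration μ = 28 days. Critical path: B → C → D.

Variance along critical path = 2.778 + 1.778 + 4.000 = 8.556; σ = √8.556 = 2.925 days.
Z = (31 − 28) / 2.925 = 1.026
P(T ≤ 31) = Φ(1.026) ≈ 0.847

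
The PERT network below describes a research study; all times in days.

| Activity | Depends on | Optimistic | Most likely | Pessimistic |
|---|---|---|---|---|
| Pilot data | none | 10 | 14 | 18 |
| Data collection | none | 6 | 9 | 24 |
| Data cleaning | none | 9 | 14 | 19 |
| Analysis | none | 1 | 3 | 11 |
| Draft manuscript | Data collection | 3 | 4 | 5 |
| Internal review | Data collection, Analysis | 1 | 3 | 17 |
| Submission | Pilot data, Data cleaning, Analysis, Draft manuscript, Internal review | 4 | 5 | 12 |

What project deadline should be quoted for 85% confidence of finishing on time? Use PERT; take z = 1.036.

te_Pilot data = (10 + 4·14 + 18)/6 = 84/6 = 14; σ²_Pilot data = ((18−10)/6)² = 1.778
te_Data collection = (6 + 4·9 + 24)/6 = 66/6 = 11; σ²_Data collection = ((24−6)/6)² = 9.000
te_Data cleaning = (9 + 4·14 + 19)/6 = 84/6 = 14; σ²_Data cleaning = ((19−9)/6)² = 2.778
te_Analysis = (1 + 4·3 + 11)/6 = 24/6 = 4; σ²_Analysis = ((11−1)/6)² = 2.778
te_Draft manuscript = (3 + 4·4 + 5)/6 = 24/6 = 4; σ²_Draft manuscript = ((5−3)/6)² = 0.111
te_Internal review = (1 + 4·3 + 17)/6 = 30/6 = 5; σ²_Internal review = ((17−1)/6)² = 7.111
te_Submission = (4 + 4·5 + 12)/6 = 36/6 = 6; σ²_Submission = ((12−4)/6)² = 1.778

Forward pass:
ES_Pilot data = 0; EF_Pilot data = 14
ES_Data collection = 0; EF_Data collection = 11
ES_Data cleaning = 0; EF_Data cleaning = 14
ES_Analysis = 0; EF_Analysis = 4
ES_Draft manuscript = 11; EF_Draft manuscript = 11+4 = 15
ES_Internal review = max(EF_Data collection=11, EF_Analysis=4) = 11; EF_Internal review = 11+5 = 16
ES_Submission = max(EF_Pilot data=14, EF_Data cleaning=14, EF_Analysis=4, EF_Draft manuscript=15, EF_Internal review=16) = 16; EF_Submission = 16+6 = 22
Expected project duration μ = 22 days. Critical path: Data collection → Internal review → Submission.

Variance along critical path = 9.000 + 7.111 + 1.778 = 17.889; σ = 4.230 days.
D = μ + z·σ = 22 + 1.036·4.230 = 26.4 days

26.4 days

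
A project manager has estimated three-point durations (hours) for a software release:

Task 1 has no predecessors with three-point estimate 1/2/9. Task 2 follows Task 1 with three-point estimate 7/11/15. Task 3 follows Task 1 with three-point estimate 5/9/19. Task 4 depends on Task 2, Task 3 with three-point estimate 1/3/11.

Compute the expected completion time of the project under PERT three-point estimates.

18 hours

te_Task 1 = (1 + 4·2 + 9)/6 = 18/6 = 3
te_Task 2 = (7 + 4·11 + 15)/6 = 66/6 = 11
te_Task 3 = (5 + 4·9 + 19)/6 = 60/6 = 10
te_Task 4 = (1 + 4·3 + 11)/6 = 24/6 = 4

Forward pass:
ES_Task 1 = 0; EF_Task 1 = 3
ES_Task 2 = 3; EF_Task 2 = 3+11 = 14
ES_Task 3 = 3; EF_Task 3 = 3+10 = 13
ES_Task 4 = max(EF_Task 2=14, EF_Task 3=13) = 14; EF_Task 4 = 14+4 = 18
Expected project duration μ = 18 hours. Critical path: Task 1 → Task 2 → Task 4.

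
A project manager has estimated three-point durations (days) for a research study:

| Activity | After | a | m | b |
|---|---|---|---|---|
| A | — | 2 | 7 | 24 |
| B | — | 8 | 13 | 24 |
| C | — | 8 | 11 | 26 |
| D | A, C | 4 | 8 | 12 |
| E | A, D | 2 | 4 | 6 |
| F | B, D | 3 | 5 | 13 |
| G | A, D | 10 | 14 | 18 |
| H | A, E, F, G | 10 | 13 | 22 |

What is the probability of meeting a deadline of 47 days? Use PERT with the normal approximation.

te_A = (2 + 4·7 + 24)/6 = 54/6 = 9; σ²_A = ((24−2)/6)² = 13.444
te_B = (8 + 4·13 + 24)/6 = 84/6 = 14; σ²_B = ((24−8)/6)² = 7.111
te_C = (8 + 4·11 + 26)/6 = 78/6 = 13; σ²_C = ((26−8)/6)² = 9.000
te_D = (4 + 4·8 + 12)/6 = 48/6 = 8; σ²_D = ((12−4)/6)² = 1.778
te_E = (2 + 4·4 + 6)/6 = 24/6 = 4; σ²_E = ((6−2)/6)² = 0.444
te_F = (3 + 4·5 + 13)/6 = 36/6 = 6; σ²_F = ((13−3)/6)² = 2.778
te_G = (10 + 4·14 + 18)/6 = 84/6 = 14; σ²_G = ((18−10)/6)² = 1.778
te_H = (10 + 4·13 + 22)/6 = 84/6 = 14; σ²_H = ((22−10)/6)² = 4.000

Forward pass:
ES_A = 0; EF_A = 9
ES_B = 0; EF_B = 14
ES_C = 0; EF_C = 13
ES_D = max(EF_A=9, EF_C=13) = 13; EF_D = 13+8 = 21
ES_E = max(EF_A=9, EF_D=21) = 21; EF_E = 21+4 = 25
ES_F = max(EF_B=14, EF_D=21) = 21; EF_F = 21+6 = 27
ES_G = max(EF_A=9, EF_D=21) = 21; EF_G = 21+14 = 35
ES_H = max(EF_A=9, EF_E=25, EF_F=27, EF_G=35) = 35; EF_H = 35+14 = 49
Expected project duration μ = 49 days. Critical path: C → D → G → H.

Variance along critical path = 9.000 + 1.778 + 1.778 + 4.000 = 16.556; σ = √16.556 = 4.069 days.
Z = (47 − 49) / 4.069 = -0.492
P(T ≤ 47) = Φ(-0.492) ≈ 0.312

0.312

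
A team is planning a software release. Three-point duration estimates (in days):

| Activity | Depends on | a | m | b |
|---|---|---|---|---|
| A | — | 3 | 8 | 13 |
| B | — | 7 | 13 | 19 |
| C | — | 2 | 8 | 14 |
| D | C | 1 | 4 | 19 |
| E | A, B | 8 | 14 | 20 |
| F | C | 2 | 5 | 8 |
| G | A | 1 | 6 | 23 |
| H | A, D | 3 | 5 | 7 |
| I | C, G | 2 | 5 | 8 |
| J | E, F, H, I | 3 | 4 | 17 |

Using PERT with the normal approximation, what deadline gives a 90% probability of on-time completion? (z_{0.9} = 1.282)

te_A = (3 + 4·8 + 13)/6 = 48/6 = 8; σ²_A = ((13−3)/6)² = 2.778
te_B = (7 + 4·13 + 19)/6 = 78/6 = 13; σ²_B = ((19−7)/6)² = 4.000
te_C = (2 + 4·8 + 14)/6 = 48/6 = 8; σ²_C = ((14−2)/6)² = 4.000
te_D = (1 + 4·4 + 19)/6 = 36/6 = 6; σ²_D = ((19−1)/6)² = 9.000
te_E = (8 + 4·14 + 20)/6 = 84/6 = 14; σ²_E = ((20−8)/6)² = 4.000
te_F = (2 + 4·5 + 8)/6 = 30/6 = 5; σ²_F = ((8−2)/6)² = 1.000
te_G = (1 + 4·6 + 23)/6 = 48/6 = 8; σ²_G = ((23−1)/6)² = 13.444
te_H = (3 + 4·5 + 7)/6 = 30/6 = 5; σ²_H = ((7−3)/6)² = 0.444
te_I = (2 + 4·5 + 8)/6 = 30/6 = 5; σ²_I = ((8−2)/6)² = 1.000
te_J = (3 + 4·4 + 17)/6 = 36/6 = 6; σ²_J = ((17−3)/6)² = 5.444

Forward pass:
ES_A = 0; EF_A = 8
ES_B = 0; EF_B = 13
ES_C = 0; EF_C = 8
ES_D = 8; EF_D = 8+6 = 14
ES_E = max(EF_A=8, EF_B=13) = 13; EF_E = 13+14 = 27
ES_F = 8; EF_F = 8+5 = 13
ES_G = 8; EF_G = 8+8 = 16
ES_H = max(EF_A=8, EF_D=14) = 14; EF_H = 14+5 = 19
ES_I = max(EF_C=8, EF_G=16) = 16; EF_I = 16+5 = 21
ES_J = max(EF_E=27, EF_F=13, EF_H=19, EF_I=21) = 27; EF_J = 27+6 = 33
Expected project duration μ = 33 days. Critical path: B → E → J.

Variance along critical path = 4.000 + 4.000 + 5.444 = 13.444; σ = 3.667 days.
D = μ + z·σ = 33 + 1.282·3.667 = 37.7 days

37.7 days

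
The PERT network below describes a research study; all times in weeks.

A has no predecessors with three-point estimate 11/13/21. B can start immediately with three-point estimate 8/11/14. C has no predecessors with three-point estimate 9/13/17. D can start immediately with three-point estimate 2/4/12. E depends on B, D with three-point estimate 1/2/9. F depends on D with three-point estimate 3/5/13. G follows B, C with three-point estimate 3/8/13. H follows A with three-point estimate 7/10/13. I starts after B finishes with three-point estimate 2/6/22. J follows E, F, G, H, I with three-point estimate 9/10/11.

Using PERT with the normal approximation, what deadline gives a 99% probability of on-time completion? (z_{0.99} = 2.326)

te_A = (11 + 4·13 + 21)/6 = 84/6 = 14; σ²_A = ((21−11)/6)² = 2.778
te_B = (8 + 4·11 + 14)/6 = 66/6 = 11; σ²_B = ((14−8)/6)² = 1.000
te_C = (9 + 4·13 + 17)/6 = 78/6 = 13; σ²_C = ((17−9)/6)² = 1.778
te_D = (2 + 4·4 + 12)/6 = 30/6 = 5; σ²_D = ((12−2)/6)² = 2.778
te_E = (1 + 4·2 + 9)/6 = 18/6 = 3; σ²_E = ((9−1)/6)² = 1.778
te_F = (3 + 4·5 + 13)/6 = 36/6 = 6; σ²_F = ((13−3)/6)² = 2.778
te_G = (3 + 4·8 + 13)/6 = 48/6 = 8; σ²_G = ((13−3)/6)² = 2.778
te_H = (7 + 4·10 + 13)/6 = 60/6 = 10; σ²_H = ((13−7)/6)² = 1.000
te_I = (2 + 4·6 + 22)/6 = 48/6 = 8; σ²_I = ((22−2)/6)² = 11.111
te_J = (9 + 4·10 + 11)/6 = 60/6 = 10; σ²_J = ((11−9)/6)² = 0.111

Forward pass:
ES_A = 0; EF_A = 14
ES_B = 0; EF_B = 11
ES_C = 0; EF_C = 13
ES_D = 0; EF_D = 5
ES_E = max(EF_B=11, EF_D=5) = 11; EF_E = 11+3 = 14
ES_F = 5; EF_F = 5+6 = 11
ES_G = max(EF_B=11, EF_C=13) = 13; EF_G = 13+8 = 21
ES_H = 14; EF_H = 14+10 = 24
ES_I = 11; EF_I = 11+8 = 19
ES_J = max(EF_E=14, EF_F=11, EF_G=21, EF_H=24, EF_I=19) = 24; EF_J = 24+10 = 34
Expected project duration μ = 34 weeks. Critical path: A → H → J.

Variance along critical path = 2.778 + 1.000 + 0.111 = 3.889; σ = 1.972 weeks.
D = μ + z·σ = 34 + 2.326·1.972 = 38.6 weeks

38.6 weeks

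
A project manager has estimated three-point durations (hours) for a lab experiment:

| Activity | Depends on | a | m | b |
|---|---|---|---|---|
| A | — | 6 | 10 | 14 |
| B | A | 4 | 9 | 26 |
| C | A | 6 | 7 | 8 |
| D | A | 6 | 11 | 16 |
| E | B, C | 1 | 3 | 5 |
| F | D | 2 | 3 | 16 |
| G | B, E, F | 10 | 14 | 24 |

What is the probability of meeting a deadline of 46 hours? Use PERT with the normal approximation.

0.898

te_A = (6 + 4·10 + 14)/6 = 60/6 = 10; σ²_A = ((14−6)/6)² = 1.778
te_B = (4 + 4·9 + 26)/6 = 66/6 = 11; σ²_B = ((26−4)/6)² = 13.444
te_C = (6 + 4·7 + 8)/6 = 42/6 = 7; σ²_C = ((8−6)/6)² = 0.111
te_D = (6 + 4·11 + 16)/6 = 66/6 = 11; σ²_D = ((16−6)/6)² = 2.778
te_E = (1 + 4·3 + 5)/6 = 18/6 = 3; σ²_E = ((5−1)/6)² = 0.444
te_F = (2 + 4·3 + 16)/6 = 30/6 = 5; σ²_F = ((16−2)/6)² = 5.444
te_G = (10 + 4·14 + 24)/6 = 90/6 = 15; σ²_G = ((24−10)/6)² = 5.444

Forward pass:
ES_A = 0; EF_A = 10
ES_B = 10; EF_B = 10+11 = 21
ES_C = 10; EF_C = 10+7 = 17
ES_D = 10; EF_D = 10+11 = 21
ES_E = max(EF_B=21, EF_C=17) = 21; EF_E = 21+3 = 24
ES_F = 21; EF_F = 21+5 = 26
ES_G = max(EF_B=21, EF_E=24, EF_F=26) = 26; EF_G = 26+15 = 41
Expected project duration μ = 41 hours. Critical path: A → D → F → G.

Variance along critical path = 1.778 + 2.778 + 5.444 + 5.444 = 15.444; σ = √15.444 = 3.930 hours.
Z = (46 − 41) / 3.930 = 1.272
P(T ≤ 46) = Φ(1.272) ≈ 0.898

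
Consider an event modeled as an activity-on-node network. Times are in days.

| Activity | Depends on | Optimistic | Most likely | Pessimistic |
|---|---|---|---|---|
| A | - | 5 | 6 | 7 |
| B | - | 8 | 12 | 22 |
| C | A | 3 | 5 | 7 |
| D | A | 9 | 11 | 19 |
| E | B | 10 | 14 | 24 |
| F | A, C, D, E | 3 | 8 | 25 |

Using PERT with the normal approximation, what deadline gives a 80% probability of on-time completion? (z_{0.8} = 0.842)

42.2 days

te_A = (5 + 4·6 + 7)/6 = 36/6 = 6; σ²_A = ((7−5)/6)² = 0.111
te_B = (8 + 4·12 + 22)/6 = 78/6 = 13; σ²_B = ((22−8)/6)² = 5.444
te_C = (3 + 4·5 + 7)/6 = 30/6 = 5; σ²_C = ((7−3)/6)² = 0.444
te_D = (9 + 4·11 + 19)/6 = 72/6 = 12; σ²_D = ((19−9)/6)² = 2.778
te_E = (10 + 4·14 + 24)/6 = 90/6 = 15; σ²_E = ((24−10)/6)² = 5.444
te_F = (3 + 4·8 + 25)/6 = 60/6 = 10; σ²_F = ((25−3)/6)² = 13.444

Forward pass:
ES_A = 0; EF_A = 6
ES_B = 0; EF_B = 13
ES_C = 6; EF_C = 6+5 = 11
ES_D = 6; EF_D = 6+12 = 18
ES_E = 13; EF_E = 13+15 = 28
ES_F = max(EF_A=6, EF_C=11, EF_D=18, EF_E=28) = 28; EF_F = 28+10 = 38
Expected project duration μ = 38 days. Critical path: B → E → F.

Variance along critical path = 5.444 + 5.444 + 13.444 = 24.333; σ = 4.933 days.
D = μ + z·σ = 38 + 0.842·4.933 = 42.2 days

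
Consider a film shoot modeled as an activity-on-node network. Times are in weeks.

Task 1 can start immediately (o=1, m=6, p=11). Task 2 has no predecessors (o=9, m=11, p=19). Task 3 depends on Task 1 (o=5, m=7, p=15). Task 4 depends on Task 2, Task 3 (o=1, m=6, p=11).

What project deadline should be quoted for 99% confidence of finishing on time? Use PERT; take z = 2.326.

te_Task 1 = (1 + 4·6 + 11)/6 = 36/6 = 6; σ²_Task 1 = ((11−1)/6)² = 2.778
te_Task 2 = (9 + 4·11 + 19)/6 = 72/6 = 12; σ²_Task 2 = ((19−9)/6)² = 2.778
te_Task 3 = (5 + 4·7 + 15)/6 = 48/6 = 8; σ²_Task 3 = ((15−5)/6)² = 2.778
te_Task 4 = (1 + 4·6 + 11)/6 = 36/6 = 6; σ²_Task 4 = ((11−1)/6)² = 2.778

Forward pass:
ES_Task 1 = 0; EF_Task 1 = 6
ES_Task 2 = 0; EF_Task 2 = 12
ES_Task 3 = 6; EF_Task 3 = 6+8 = 14
ES_Task 4 = max(EF_Task 2=12, EF_Task 3=14) = 14; EF_Task 4 = 14+6 = 20
Expected project duration μ = 20 weeks. Critical path: Task 1 → Task 3 → Task 4.

Variance along critical path = 2.778 + 2.778 + 2.778 = 8.333; σ = 2.887 weeks.
D = μ + z·σ = 20 + 2.326·2.887 = 26.7 weeks

26.7 weeks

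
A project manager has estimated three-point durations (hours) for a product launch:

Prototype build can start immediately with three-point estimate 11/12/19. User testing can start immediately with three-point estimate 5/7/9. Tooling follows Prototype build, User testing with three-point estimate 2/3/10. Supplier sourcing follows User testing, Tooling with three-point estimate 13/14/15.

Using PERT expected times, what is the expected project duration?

te_Prototype build = (11 + 4·12 + 19)/6 = 78/6 = 13
te_User testing = (5 + 4·7 + 9)/6 = 42/6 = 7
te_Tooling = (2 + 4·3 + 10)/6 = 24/6 = 4
te_Supplier sourcing = (13 + 4·14 + 15)/6 = 84/6 = 14

Forward pass:
ES_Prototype build = 0; EF_Prototype build = 13
ES_User testing = 0; EF_User testing = 7
ES_Tooling = max(EF_Prototype build=13, EF_User testing=7) = 13; EF_Tooling = 13+4 = 17
ES_Supplier sourcing = max(EF_User testing=7, EF_Tooling=17) = 17; EF_Supplier sourcing = 17+14 = 31
Expected project duration μ = 31 hours. Critical path: Prototype build → Tooling → Supplier sourcing.

31 hours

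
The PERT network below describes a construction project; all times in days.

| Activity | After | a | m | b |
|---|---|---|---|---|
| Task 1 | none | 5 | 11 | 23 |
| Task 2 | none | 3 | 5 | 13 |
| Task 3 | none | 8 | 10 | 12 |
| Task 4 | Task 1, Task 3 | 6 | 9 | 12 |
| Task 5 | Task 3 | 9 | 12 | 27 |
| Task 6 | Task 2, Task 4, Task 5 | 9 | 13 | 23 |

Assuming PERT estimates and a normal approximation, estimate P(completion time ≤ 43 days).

0.902

te_Task 1 = (5 + 4·11 + 23)/6 = 72/6 = 12; σ²_Task 1 = ((23−5)/6)² = 9.000
te_Task 2 = (3 + 4·5 + 13)/6 = 36/6 = 6; σ²_Task 2 = ((13−3)/6)² = 2.778
te_Task 3 = (8 + 4·10 + 12)/6 = 60/6 = 10; σ²_Task 3 = ((12−8)/6)² = 0.444
te_Task 4 = (6 + 4·9 + 12)/6 = 54/6 = 9; σ²_Task 4 = ((12−6)/6)² = 1.000
te_Task 5 = (9 + 4·12 + 27)/6 = 84/6 = 14; σ²_Task 5 = ((27−9)/6)² = 9.000
te_Task 6 = (9 + 4·13 + 23)/6 = 84/6 = 14; σ²_Task 6 = ((23−9)/6)² = 5.444

Forward pass:
ES_Task 1 = 0; EF_Task 1 = 12
ES_Task 2 = 0; EF_Task 2 = 6
ES_Task 3 = 0; EF_Task 3 = 10
ES_Task 4 = max(EF_Task 1=12, EF_Task 3=10) = 12; EF_Task 4 = 12+9 = 21
ES_Task 5 = 10; EF_Task 5 = 10+14 = 24
ES_Task 6 = max(EF_Task 2=6, EF_Task 4=21, EF_Task 5=24) = 24; EF_Task 6 = 24+14 = 38
Expected project duration μ = 38 days. Critical path: Task 3 → Task 5 → Task 6.

Variance along critical path = 0.444 + 9.000 + 5.444 = 14.889; σ = √14.889 = 3.859 days.
Z = (43 − 38) / 3.859 = 1.296
P(T ≤ 43) = Φ(1.296) ≈ 0.902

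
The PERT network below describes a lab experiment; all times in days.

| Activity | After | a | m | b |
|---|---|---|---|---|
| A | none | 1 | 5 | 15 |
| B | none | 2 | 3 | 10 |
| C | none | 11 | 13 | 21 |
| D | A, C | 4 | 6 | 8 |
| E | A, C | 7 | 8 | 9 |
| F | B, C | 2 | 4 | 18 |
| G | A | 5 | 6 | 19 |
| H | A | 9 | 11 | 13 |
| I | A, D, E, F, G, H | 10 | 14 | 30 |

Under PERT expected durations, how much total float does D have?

2 days

te_A = (1 + 4·5 + 15)/6 = 36/6 = 6
te_B = (2 + 4·3 + 10)/6 = 24/6 = 4
te_C = (11 + 4·13 + 21)/6 = 84/6 = 14
te_D = (4 + 4·6 + 8)/6 = 36/6 = 6
te_E = (7 + 4·8 + 9)/6 = 48/6 = 8
te_F = (2 + 4·4 + 18)/6 = 36/6 = 6
te_G = (5 + 4·6 + 19)/6 = 48/6 = 8
te_H = (9 + 4·11 + 13)/6 = 66/6 = 11
te_I = (10 + 4·14 + 30)/6 = 96/6 = 16

Forward pass:
ES_A = 0; EF_A = 6
ES_B = 0; EF_B = 4
ES_C = 0; EF_C = 14
ES_D = max(EF_A=6, EF_C=14) = 14; EF_D = 14+6 = 20
ES_E = max(EF_A=6, EF_C=14) = 14; EF_E = 14+8 = 22
ES_F = max(EF_B=4, EF_C=14) = 14; EF_F = 14+6 = 20
ES_G = 6; EF_G = 6+8 = 14
ES_H = 6; EF_H = 6+11 = 17
ES_I = max(EF_A=6, EF_D=20, EF_E=22, EF_F=20, EF_G=14, EF_H=17) = 22; EF_I = 22+16 = 38
Expected project duration μ = 38 days. Critical path: C → E → I.

Backward pass:
LF_I = 38; LS_I = 38−16 = 22
LF_H = LS_I = 22; LS_H = 22−11 = 11
LF_G = LS_I = 22; LS_G = 22−8 = 14
LF_F = LS_I = 22; LS_F = 22−6 = 16
LF_E = LS_I = 22; LS_E = 22−8 = 14
LF_D = LS_I = 22; LS_D = 22−6 = 16
LF_C = min(LS_D=16, LS_E=14, LS_F=16) = 14; LS_C = 14−14 = 0
LF_B = LS_F = 16; LS_B = 16−4 = 12
LF_A = min(LS_D=16, LS_E=14, LS_G=14, LS_H=11, LS_I=22) = 11; LS_A = 11−6 = 5
Slack_D = LS_D − ES_D = 16 − 14 = 2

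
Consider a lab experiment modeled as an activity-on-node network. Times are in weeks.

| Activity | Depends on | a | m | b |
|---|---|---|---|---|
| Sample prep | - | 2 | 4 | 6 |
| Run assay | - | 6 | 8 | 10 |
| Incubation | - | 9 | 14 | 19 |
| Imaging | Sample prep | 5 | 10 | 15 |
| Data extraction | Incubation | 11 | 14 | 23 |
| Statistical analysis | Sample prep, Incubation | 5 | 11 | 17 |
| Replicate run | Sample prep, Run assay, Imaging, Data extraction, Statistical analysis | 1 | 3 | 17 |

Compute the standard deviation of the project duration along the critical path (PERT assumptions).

3.73 weeks

te_Sample prep = (2 + 4·4 + 6)/6 = 24/6 = 4; σ²_Sample prep = ((6−2)/6)² = 0.444
te_Run assay = (6 + 4·8 + 10)/6 = 48/6 = 8; σ²_Run assay = ((10−6)/6)² = 0.444
te_Incubation = (9 + 4·14 + 19)/6 = 84/6 = 14; σ²_Incubation = ((19−9)/6)² = 2.778
te_Imaging = (5 + 4·10 + 15)/6 = 60/6 = 10; σ²_Imaging = ((15−5)/6)² = 2.778
te_Data extraction = (11 + 4·14 + 23)/6 = 90/6 = 15; σ²_Data extraction = ((23−11)/6)² = 4.000
te_Statistical analysis = (5 + 4·11 + 17)/6 = 66/6 = 11; σ²_Statistical analysis = ((17−5)/6)² = 4.000
te_Replicate run = (1 + 4·3 + 17)/6 = 30/6 = 5; σ²_Replicate run = ((17−1)/6)² = 7.111

Forward pass:
ES_Sample prep = 0; EF_Sample prep = 4
ES_Run assay = 0; EF_Run assay = 8
ES_Incubation = 0; EF_Incubation = 14
ES_Imaging = 4; EF_Imaging = 4+10 = 14
ES_Data extraction = 14; EF_Data extraction = 14+15 = 29
ES_Statistical analysis = max(EF_Sample prep=4, EF_Incubation=14) = 14; EF_Statistical analysis = 14+11 = 25
ES_Replicate run = max(EF_Sample prep=4, EF_Run assay=8, EF_Imaging=14, EF_Data extraction=29, EF_Statistical analysis=25) = 29; EF_Replicate run = 29+5 = 34
Expected project duration μ = 34 weeks. Critical path: Incubation → Data extraction → Replicate run.

Variance along critical path = 2.778 + 4.000 + 7.111 = 13.889
σ = √13.889 = 3.727 weeks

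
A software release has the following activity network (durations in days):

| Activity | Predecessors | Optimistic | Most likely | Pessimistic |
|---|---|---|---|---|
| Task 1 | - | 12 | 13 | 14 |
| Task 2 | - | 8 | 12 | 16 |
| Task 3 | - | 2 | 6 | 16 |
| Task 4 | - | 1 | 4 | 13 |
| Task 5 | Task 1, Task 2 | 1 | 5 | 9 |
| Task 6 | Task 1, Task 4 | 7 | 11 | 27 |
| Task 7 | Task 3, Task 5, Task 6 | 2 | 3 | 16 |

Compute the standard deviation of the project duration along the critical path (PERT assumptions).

4.08 days

te_Task 1 = (12 + 4·13 + 14)/6 = 78/6 = 13; σ²_Task 1 = ((14−12)/6)² = 0.111
te_Task 2 = (8 + 4·12 + 16)/6 = 72/6 = 12; σ²_Task 2 = ((16−8)/6)² = 1.778
te_Task 3 = (2 + 4·6 + 16)/6 = 42/6 = 7; σ²_Task 3 = ((16−2)/6)² = 5.444
te_Task 4 = (1 + 4·4 + 13)/6 = 30/6 = 5; σ²_Task 4 = ((13−1)/6)² = 4.000
te_Task 5 = (1 + 4·5 + 9)/6 = 30/6 = 5; σ²_Task 5 = ((9−1)/6)² = 1.778
te_Task 6 = (7 + 4·11 + 27)/6 = 78/6 = 13; σ²_Task 6 = ((27−7)/6)² = 11.111
te_Task 7 = (2 + 4·3 + 16)/6 = 30/6 = 5; σ²_Task 7 = ((16−2)/6)² = 5.444

Forward pass:
ES_Task 1 = 0; EF_Task 1 = 13
ES_Task 2 = 0; EF_Task 2 = 12
ES_Task 3 = 0; EF_Task 3 = 7
ES_Task 4 = 0; EF_Task 4 = 5
ES_Task 5 = max(EF_Task 1=13, EF_Task 2=12) = 13; EF_Task 5 = 13+5 = 18
ES_Task 6 = max(EF_Task 1=13, EF_Task 4=5) = 13; EF_Task 6 = 13+13 = 26
ES_Task 7 = max(EF_Task 3=7, EF_Task 5=18, EF_Task 6=26) = 26; EF_Task 7 = 26+5 = 31
Expected project duration μ = 31 days. Critical path: Task 1 → Task 6 → Task 7.

Variance along critical path = 0.111 + 11.111 + 5.444 = 16.667
σ = √16.667 = 4.082 days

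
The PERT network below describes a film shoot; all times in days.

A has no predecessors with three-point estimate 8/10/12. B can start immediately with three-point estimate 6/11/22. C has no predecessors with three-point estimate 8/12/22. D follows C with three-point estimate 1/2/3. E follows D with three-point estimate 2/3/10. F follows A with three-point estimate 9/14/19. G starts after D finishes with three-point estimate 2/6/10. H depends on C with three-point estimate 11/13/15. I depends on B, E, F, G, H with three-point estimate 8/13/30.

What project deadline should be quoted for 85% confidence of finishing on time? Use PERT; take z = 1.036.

te_A = (8 + 4·10 + 12)/6 = 60/6 = 10; σ²_A = ((12−8)/6)² = 0.444
te_B = (6 + 4·11 + 22)/6 = 72/6 = 12; σ²_B = ((22−6)/6)² = 7.111
te_C = (8 + 4·12 + 22)/6 = 78/6 = 13; σ²_C = ((22−8)/6)² = 5.444
te_D = (1 + 4·2 + 3)/6 = 12/6 = 2; σ²_D = ((3−1)/6)² = 0.111
te_E = (2 + 4·3 + 10)/6 = 24/6 = 4; σ²_E = ((10−2)/6)² = 1.778
te_F = (9 + 4·14 + 19)/6 = 84/6 = 14; σ²_F = ((19−9)/6)² = 2.778
te_G = (2 + 4·6 + 10)/6 = 36/6 = 6; σ²_G = ((10−2)/6)² = 1.778
te_H = (11 + 4·13 + 15)/6 = 78/6 = 13; σ²_H = ((15−11)/6)² = 0.444
te_I = (8 + 4·13 + 30)/6 = 90/6 = 15; σ²_I = ((30−8)/6)² = 13.444

Forward pass:
ES_A = 0; EF_A = 10
ES_B = 0; EF_B = 12
ES_C = 0; EF_C = 13
ES_D = 13; EF_D = 13+2 = 15
ES_E = 15; EF_E = 15+4 = 19
ES_F = 10; EF_F = 10+14 = 24
ES_G = 15; EF_G = 15+6 = 21
ES_H = 13; EF_H = 13+13 = 26
ES_I = max(EF_B=12, EF_E=19, EF_F=24, EF_G=21, EF_H=26) = 26; EF_I = 26+15 = 41
Expected project duration μ = 41 days. Critical path: C → H → I.

Variance along critical path = 5.444 + 0.444 + 13.444 = 19.333; σ = 4.397 days.
D = μ + z·σ = 41 + 1.036·4.397 = 45.6 days

45.6 days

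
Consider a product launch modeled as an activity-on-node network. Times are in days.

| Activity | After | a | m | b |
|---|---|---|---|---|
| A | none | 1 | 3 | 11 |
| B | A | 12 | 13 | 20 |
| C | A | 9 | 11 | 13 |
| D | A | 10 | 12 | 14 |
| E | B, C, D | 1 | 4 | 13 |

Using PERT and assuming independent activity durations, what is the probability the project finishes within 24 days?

te_A = (1 + 4·3 + 11)/6 = 24/6 = 4; σ²_A = ((11−1)/6)² = 2.778
te_B = (12 + 4·13 + 20)/6 = 84/6 = 14; σ²_B = ((20−12)/6)² = 1.778
te_C = (9 + 4·11 + 13)/6 = 66/6 = 11; σ²_C = ((13−9)/6)² = 0.444
te_D = (10 + 4·12 + 14)/6 = 72/6 = 12; σ²_D = ((14−10)/6)² = 0.444
te_E = (1 + 4·4 + 13)/6 = 30/6 = 5; σ²_E = ((13−1)/6)² = 4.000

Forward pass:
ES_A = 0; EF_A = 4
ES_B = 4; EF_B = 4+14 = 18
ES_C = 4; EF_C = 4+11 = 15
ES_D = 4; EF_D = 4+12 = 16
ES_E = max(EF_B=18, EF_C=15, EF_D=16) = 18; EF_E = 18+5 = 23
Expected project duration μ = 23 days. Critical path: A → B → E.

Variance along critical path = 2.778 + 1.778 + 4.000 = 8.556; σ = √8.556 = 2.925 days.
Z = (24 − 23) / 2.925 = 0.342
P(T ≤ 24) = Φ(0.342) ≈ 0.634

0.634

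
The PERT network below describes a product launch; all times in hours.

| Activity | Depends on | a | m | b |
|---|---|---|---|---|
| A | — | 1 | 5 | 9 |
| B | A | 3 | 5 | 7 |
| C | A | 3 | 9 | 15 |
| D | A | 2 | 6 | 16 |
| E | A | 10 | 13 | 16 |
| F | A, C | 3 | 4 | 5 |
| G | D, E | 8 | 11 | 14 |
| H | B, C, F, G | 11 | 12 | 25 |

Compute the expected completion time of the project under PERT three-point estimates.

43 hours

te_A = (1 + 4·5 + 9)/6 = 30/6 = 5
te_B = (3 + 4·5 + 7)/6 = 30/6 = 5
te_C = (3 + 4·9 + 15)/6 = 54/6 = 9
te_D = (2 + 4·6 + 16)/6 = 42/6 = 7
te_E = (10 + 4·13 + 16)/6 = 78/6 = 13
te_F = (3 + 4·4 + 5)/6 = 24/6 = 4
te_G = (8 + 4·11 + 14)/6 = 66/6 = 11
te_H = (11 + 4·12 + 25)/6 = 84/6 = 14

Forward pass:
ES_A = 0; EF_A = 5
ES_B = 5; EF_B = 5+5 = 10
ES_C = 5; EF_C = 5+9 = 14
ES_D = 5; EF_D = 5+7 = 12
ES_E = 5; EF_E = 5+13 = 18
ES_F = max(EF_A=5, EF_C=14) = 14; EF_F = 14+4 = 18
ES_G = max(EF_D=12, EF_E=18) = 18; EF_G = 18+11 = 29
ES_H = max(EF_B=10, EF_C=14, EF_F=18, EF_G=29) = 29; EF_H = 29+14 = 43
Expected project duration μ = 43 hours. Critical path: A → E → G → H.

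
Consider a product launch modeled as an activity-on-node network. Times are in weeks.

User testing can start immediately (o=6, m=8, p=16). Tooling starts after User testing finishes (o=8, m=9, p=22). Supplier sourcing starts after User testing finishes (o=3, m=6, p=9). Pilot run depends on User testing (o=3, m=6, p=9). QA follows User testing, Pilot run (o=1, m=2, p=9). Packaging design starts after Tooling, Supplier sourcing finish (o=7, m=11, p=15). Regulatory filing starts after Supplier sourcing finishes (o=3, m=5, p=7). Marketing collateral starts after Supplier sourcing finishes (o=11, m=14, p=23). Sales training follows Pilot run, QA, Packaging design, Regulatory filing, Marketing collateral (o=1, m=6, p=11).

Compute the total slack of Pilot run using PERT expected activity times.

te_User testing = (6 + 4·8 + 16)/6 = 54/6 = 9
te_Tooling = (8 + 4·9 + 22)/6 = 66/6 = 11
te_Supplier sourcing = (3 + 4·6 + 9)/6 = 36/6 = 6
te_Pilot run = (3 + 4·6 + 9)/6 = 36/6 = 6
te_QA = (1 + 4·2 + 9)/6 = 18/6 = 3
te_Packaging design = (7 + 4·11 + 15)/6 = 66/6 = 11
te_Regulatory filing = (3 + 4·5 + 7)/6 = 30/6 = 5
te_Marketing collateral = (11 + 4·14 + 23)/6 = 90/6 = 15
te_Sales training = (1 + 4·6 + 11)/6 = 36/6 = 6

Forward pass:
ES_User testing = 0; EF_User testing = 9
ES_Tooling = 9; EF_Tooling = 9+11 = 20
ES_Supplier sourcing = 9; EF_Supplier sourcing = 9+6 = 15
ES_Pilot run = 9; EF_Pilot run = 9+6 = 15
ES_QA = max(EF_User testing=9, EF_Pilot run=15) = 15; EF_QA = 15+3 = 18
ES_Packaging design = max(EF_Tooling=20, EF_Supplier sourcing=15) = 20; EF_Packaging design = 20+11 = 31
ES_Regulatory filing = 15; EF_Regulatory filing = 15+5 = 20
ES_Marketing collateral = 15; EF_Marketing collateral = 15+15 = 30
ES_Sales training = max(EF_Pilot run=15, EF_QA=18, EF_Packaging design=31, EF_Regulatory filing=20, EF_Marketing collateral=30) = 31; EF_Sales training = 31+6 = 37
Expected project duration μ = 37 weeks. Critical path: User testing → Tooling → Packaging design → Sales training.

Backward pass:
LF_Sales training = 37; LS_Sales training = 37−6 = 31
LF_Marketing collateral = LS_Sales training = 31; LS_Marketing collateral = 31−15 = 16
LF_Regulatory filing = LS_Sales training = 31; LS_Regulatory filing = 31−5 = 26
LF_Packaging design = LS_Sales training = 31; LS_Packaging design = 31−11 = 20
LF_QA = LS_Sales training = 31; LS_QA = 31−3 = 28
LF_Pilot run = min(LS_QA=28, LS_Sales training=31) = 28; LS_Pilot run = 28−6 = 22
LF_Supplier sourcing = min(LS_Packaging design=20, LS_Regulatory filing=26, LS_Marketing collateral=16) = 16; LS_Supplier sourcing = 16−6 = 10
LF_Tooling = LS_Packaging design = 20; LS_Tooling = 20−11 = 9
LF_User testing = min(LS_Tooling=9, LS_Supplier sourcing=10, LS_Pilot run=22, LS_QA=28) = 9; LS_User testing = 9−9 = 0
Slack_Pilot run = LS_Pilot run − ES_Pilot run = 22 − 9 = 13

13 weeks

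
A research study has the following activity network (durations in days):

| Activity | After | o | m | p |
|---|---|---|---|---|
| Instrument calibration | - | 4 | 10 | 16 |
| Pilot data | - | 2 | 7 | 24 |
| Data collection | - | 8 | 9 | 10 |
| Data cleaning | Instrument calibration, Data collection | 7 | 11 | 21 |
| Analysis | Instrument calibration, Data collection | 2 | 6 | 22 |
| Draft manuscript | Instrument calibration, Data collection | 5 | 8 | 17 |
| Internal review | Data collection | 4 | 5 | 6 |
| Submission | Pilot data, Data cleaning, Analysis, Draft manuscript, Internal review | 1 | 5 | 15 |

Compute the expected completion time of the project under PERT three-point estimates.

te_Instrument calibration = (4 + 4·10 + 16)/6 = 60/6 = 10
te_Pilot data = (2 + 4·7 + 24)/6 = 54/6 = 9
te_Data collection = (8 + 4·9 + 10)/6 = 54/6 = 9
te_Data cleaning = (7 + 4·11 + 21)/6 = 72/6 = 12
te_Analysis = (2 + 4·6 + 22)/6 = 48/6 = 8
te_Draft manuscript = (5 + 4·8 + 17)/6 = 54/6 = 9
te_Internal review = (4 + 4·5 + 6)/6 = 30/6 = 5
te_Submission = (1 + 4·5 + 15)/6 = 36/6 = 6

Forward pass:
ES_Instrument calibration = 0; EF_Instrument calibration = 10
ES_Pilot data = 0; EF_Pilot data = 9
ES_Data collection = 0; EF_Data collection = 9
ES_Data cleaning = max(EF_Instrument calibration=10, EF_Data collection=9) = 10; EF_Data cleaning = 10+12 = 22
ES_Analysis = max(EF_Instrument calibration=10, EF_Data collection=9) = 10; EF_Analysis = 10+8 = 18
ES_Draft manuscript = max(EF_Instrument calibration=10, EF_Data collection=9) = 10; EF_Draft manuscript = 10+9 = 19
ES_Internal review = 9; EF_Internal review = 9+5 = 14
ES_Submission = max(EF_Pilot data=9, EF_Data cleaning=22, EF_Analysis=18, EF_Draft manuscript=19, EF_Internal review=14) = 22; EF_Submission = 22+6 = 28
Expected project duration μ = 28 days. Critical path: Instrument calibration → Data cleaning → Submission.

28 days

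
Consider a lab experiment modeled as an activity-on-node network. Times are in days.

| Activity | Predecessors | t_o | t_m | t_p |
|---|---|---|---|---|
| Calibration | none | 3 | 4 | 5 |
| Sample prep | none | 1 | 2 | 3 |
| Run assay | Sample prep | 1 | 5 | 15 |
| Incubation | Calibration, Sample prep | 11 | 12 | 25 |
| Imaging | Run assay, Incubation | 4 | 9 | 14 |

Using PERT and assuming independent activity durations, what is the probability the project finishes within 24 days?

0.149

te_Calibration = (3 + 4·4 + 5)/6 = 24/6 = 4; σ²_Calibration = ((5−3)/6)² = 0.111
te_Sample prep = (1 + 4·2 + 3)/6 = 12/6 = 2; σ²_Sample prep = ((3−1)/6)² = 0.111
te_Run assay = (1 + 4·5 + 15)/6 = 36/6 = 6; σ²_Run assay = ((15−1)/6)² = 5.444
te_Incubation = (11 + 4·12 + 25)/6 = 84/6 = 14; σ²_Incubation = ((25−11)/6)² = 5.444
te_Imaging = (4 + 4·9 + 14)/6 = 54/6 = 9; σ²_Imaging = ((14−4)/6)² = 2.778

Forward pass:
ES_Calibration = 0; EF_Calibration = 4
ES_Sample prep = 0; EF_Sample prep = 2
ES_Run assay = 2; EF_Run assay = 2+6 = 8
ES_Incubation = max(EF_Calibration=4, EF_Sample prep=2) = 4; EF_Incubation = 4+14 = 18
ES_Imaging = max(EF_Run assay=8, EF_Incubation=18) = 18; EF_Imaging = 18+9 = 27
Expected project duration μ = 27 days. Critical path: Calibration → Incubation → Imaging.

Variance along critical path = 0.111 + 5.444 + 2.778 = 8.333; σ = √8.333 = 2.887 days.
Z = (24 − 27) / 2.887 = -1.039
P(T ≤ 24) = Φ(-1.039) ≈ 0.149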